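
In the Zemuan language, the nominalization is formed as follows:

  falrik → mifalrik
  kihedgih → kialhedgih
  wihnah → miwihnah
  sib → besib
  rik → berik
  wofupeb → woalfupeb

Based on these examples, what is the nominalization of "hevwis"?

rik and falrik both end in -k yet inflect differently (berik, mifalrik), so the final letter is not what conditions the rule; the number of vowels is.
"hevwis" has 2 vowels. The stems with 2 vowels (falrik → mifalrik, wihnah → miwihnah) add the prefix mi-.
The other patterns: stems with 1 vowel add the prefix be-; stems with 3 vowels insert -al- after the first vowel.
So hevwis → mihevwis.

mihevwis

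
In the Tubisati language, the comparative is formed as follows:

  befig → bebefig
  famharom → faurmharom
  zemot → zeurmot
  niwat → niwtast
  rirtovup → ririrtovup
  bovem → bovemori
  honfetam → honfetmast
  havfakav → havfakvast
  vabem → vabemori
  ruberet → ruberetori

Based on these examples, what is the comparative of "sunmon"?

famharom and honfetam both end in -m yet inflect differently (faurmharom, honfetmast), so the final letter is not what conditions the rule; the last vowel is.
"sunmon" has last vowel 'o'. The stems whose last vowel is 'o' (famharom → faurmharom, zemot → zeurmot) insert -ur- after the first vowel.
The other patterns: stems whose last vowel is 'i' or 'u' repeat the first consonant+vowel as a prefix; stems whose last vowel is 'a' delete the last vowel and add -ast; stems whose last vowel is 'e' add -ori.
So sunmon → suurnmon.

suurnmon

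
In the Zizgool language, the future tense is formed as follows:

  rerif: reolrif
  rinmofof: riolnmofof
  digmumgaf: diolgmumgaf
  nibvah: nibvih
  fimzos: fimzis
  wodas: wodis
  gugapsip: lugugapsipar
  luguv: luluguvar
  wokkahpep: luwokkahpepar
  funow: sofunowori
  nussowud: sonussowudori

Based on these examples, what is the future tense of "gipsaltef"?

giolpsaltef

digmumgaf and nibvah both have last vowel 'a' yet inflect differently (diolgmumgaf, nibvih), so the last vowel is not what conditions the rule; the final letter is.
"gipsaltef" ends in -f. The stems ending in -f (rerif → reolrif, rinmofof → riolnmofof, digmumgaf → diolgmumgaf) insert -ol- after the first vowel.
The other patterns: stems ending in -h or -s change the last vowel to 'i'; stems ending in -p or -v add lu- … -ar around the stem; stems ending in -d or -w add so- … -ori around the stem.
So gipsaltef → giolpsaltef.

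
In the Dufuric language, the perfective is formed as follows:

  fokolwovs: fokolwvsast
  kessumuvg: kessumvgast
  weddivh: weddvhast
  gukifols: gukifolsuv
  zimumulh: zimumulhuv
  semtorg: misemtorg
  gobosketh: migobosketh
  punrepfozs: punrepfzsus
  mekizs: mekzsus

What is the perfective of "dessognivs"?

dessognvsast

fokolwovs and gukifols both end in -s yet inflect differently (fokolwvsast, gukifolsuv), so the final letter is not what conditions the rule; the second-to-last letter is.
"dessognivs" has second-to-last letter 'v'. The stems whose second-to-last letter is 'v' (fokolwovs → fokolwvsast, kessumuvg → kessumvgast, weddivh → weddvhast) delete the last vowel and add -ast.
So dessognivs → dessognvsast.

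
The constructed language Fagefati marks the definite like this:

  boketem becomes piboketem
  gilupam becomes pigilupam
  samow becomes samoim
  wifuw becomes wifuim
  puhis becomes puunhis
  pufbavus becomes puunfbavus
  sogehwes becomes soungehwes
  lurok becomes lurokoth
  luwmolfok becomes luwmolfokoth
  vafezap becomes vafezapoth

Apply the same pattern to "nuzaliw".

"nuzaliw" ends in -w. The stems ending in -w (samow → samoim, wifuw → wifuim) drop the final letter and add -im.
The other patterns: stems ending in -m add the prefix pi-; stems ending in -s insert -un- after the first vowel; stems ending in -k or -p add -oth.
So nuzaliw → nuzaliim.

nuzaliim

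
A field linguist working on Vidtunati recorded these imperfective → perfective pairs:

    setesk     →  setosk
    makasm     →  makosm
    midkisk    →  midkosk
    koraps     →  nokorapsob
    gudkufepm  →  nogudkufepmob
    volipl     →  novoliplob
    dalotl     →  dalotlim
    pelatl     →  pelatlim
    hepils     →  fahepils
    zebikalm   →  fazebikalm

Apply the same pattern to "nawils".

fanawils

makasm and gudkufepm both end in -m yet inflect differently (makosm, nogudkufepmob), so the final letter is not what conditions the rule; the second-to-last letter is.
"nawils" has second-to-last letter 'l'. The stems whose second-to-last letter is 'l' (hepils → fahepils, zebikalm → fazebikalm) add the prefix fa-.
The other patterns: stems whose second-to-last letter is 's' change the last vowel to 'o'; stems whose second-to-last letter is 'p' add no- … -ob around the stem; stems whose second-to-last letter is 't' add -im.
So nawils → fanawils.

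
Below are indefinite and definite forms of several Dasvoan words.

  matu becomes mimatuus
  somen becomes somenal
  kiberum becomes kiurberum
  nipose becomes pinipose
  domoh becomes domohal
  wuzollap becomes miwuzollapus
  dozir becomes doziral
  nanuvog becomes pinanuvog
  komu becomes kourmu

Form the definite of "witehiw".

matu and komu both end in -u yet inflect differently (mimatuus, kourmu), so the final letter is not what conditions the rule; the first letter is.
"witehiw" begins with w-. The one such stem in the data (wuzollap → miwuzollapus) adds mi- … -us around the stem, so the same rule applies.
So witehiw → miwitehiwus.

miwitehiwus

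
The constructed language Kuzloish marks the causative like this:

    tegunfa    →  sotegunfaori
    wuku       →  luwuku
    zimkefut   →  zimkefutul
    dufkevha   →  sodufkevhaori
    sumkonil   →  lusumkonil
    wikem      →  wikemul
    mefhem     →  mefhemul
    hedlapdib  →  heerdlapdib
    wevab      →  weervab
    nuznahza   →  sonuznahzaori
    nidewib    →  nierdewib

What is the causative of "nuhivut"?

wevab and nuznahza both have last vowel 'a' yet inflect differently (weervab, sonuznahzaori), so the last vowel is not what conditions the rule; the final letter is.
"nuhivut" ends in -t. The one such stem in the data (zimkefut → zimkefutul) adds -ul, so the same rule applies.
The other patterns: stems ending in -b insert -er- after the first vowel; stems ending in -a add so- … -ori around the stem; stems ending in -l or -u add the prefix lu-.
So nuhivut → nuhivutul.

nuhivutul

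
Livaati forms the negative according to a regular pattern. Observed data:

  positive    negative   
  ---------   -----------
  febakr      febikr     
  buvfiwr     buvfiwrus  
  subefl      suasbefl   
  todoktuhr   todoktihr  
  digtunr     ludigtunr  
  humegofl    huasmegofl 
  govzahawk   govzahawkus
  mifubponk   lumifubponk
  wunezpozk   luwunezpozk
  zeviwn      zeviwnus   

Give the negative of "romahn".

digtunr and buvfiwr both end in -r yet inflect differently (ludigtunr, buvfiwrus), so the final letter is not what conditions the rule; the second-to-last letter is.
"romahn" has second-to-last letter 'h'. The one such stem in the data (todoktuhr → todoktihr) changes the last vowel to 'i' (as does febakr), so the same rule applies.
The other patterns: stems whose second-to-last letter is 'f' insert -as- after the first vowel; stems whose second-to-last letter is 'n' or 'z' add the prefix lu-; stems whose second-to-last letter is 'w' add -us.
So romahn → romihn.

romihn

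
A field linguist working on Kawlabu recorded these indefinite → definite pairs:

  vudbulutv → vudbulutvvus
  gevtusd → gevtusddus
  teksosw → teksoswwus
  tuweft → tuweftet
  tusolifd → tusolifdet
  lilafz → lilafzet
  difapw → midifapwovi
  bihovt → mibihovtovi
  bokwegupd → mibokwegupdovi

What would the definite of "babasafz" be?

babasafzet

gevtusd and tusolifd both end in -d yet inflect differently (gevtusddus, tusolifdet), so the final letter is not what conditions the rule; the second-to-last letter is.
"babasafz" has second-to-last letter 'f'. The stems whose second-to-last letter is 'f' (tuweft → tuweftet, tusolifd → tusolifdet, lilafz → lilafzet) add -et.
So babasafz → babasafzet.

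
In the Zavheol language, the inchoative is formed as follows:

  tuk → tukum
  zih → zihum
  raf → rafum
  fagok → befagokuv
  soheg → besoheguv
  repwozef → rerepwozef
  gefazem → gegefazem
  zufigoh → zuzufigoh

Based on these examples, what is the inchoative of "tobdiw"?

tuk and fagok both end in -k yet inflect differently (tukum, befagokuv), so the final letter is not what conditions the rule; the number of vowels is.
"tobdiw" has 2 vowels. The stems with 2 vowels (fagok → befagokuv, soheg → besoheguv) add be- … -uv around the stem.
The other patterns: stems with 1 vowel add -um; stems with 3 vowels repeat the first consonant+vowel as a prefix.
So tobdiw → betobdiwuv.

betobdiwuv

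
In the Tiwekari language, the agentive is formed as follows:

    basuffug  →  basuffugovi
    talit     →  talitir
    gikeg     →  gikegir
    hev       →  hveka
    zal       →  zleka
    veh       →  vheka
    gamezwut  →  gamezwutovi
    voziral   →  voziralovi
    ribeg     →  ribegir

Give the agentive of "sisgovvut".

sisgovvutovi

talit and gamezwut both end in -t yet inflect differently (talitir, gamezwutovi), so the final letter is not what conditions the rule; the number of vowels is.
"sisgovvut" has 3 vowels. The stems with 3 vowels (gamezwut → gamezwutovi, basuffug → basuffugovi, voziral → voziralovi) add -ovi.
So sisgovvut → sisgovvutovi.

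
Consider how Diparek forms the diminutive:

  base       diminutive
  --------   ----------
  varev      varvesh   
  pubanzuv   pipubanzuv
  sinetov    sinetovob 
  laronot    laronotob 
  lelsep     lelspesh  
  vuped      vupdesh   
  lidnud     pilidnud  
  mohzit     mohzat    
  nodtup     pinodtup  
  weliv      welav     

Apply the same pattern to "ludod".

ludodob

"ludod" has last vowel 'o'. The stems whose last vowel is 'o' (sinetov → sinetovob, laronot → laronotob) add -ob.
The other patterns: stems whose last vowel is 'i' change the last vowel to 'a'; stems whose last vowel is 'u' add the prefix pi-; stems whose last vowel is 'e' delete the last vowel and add -esh.
So ludod → ludodob.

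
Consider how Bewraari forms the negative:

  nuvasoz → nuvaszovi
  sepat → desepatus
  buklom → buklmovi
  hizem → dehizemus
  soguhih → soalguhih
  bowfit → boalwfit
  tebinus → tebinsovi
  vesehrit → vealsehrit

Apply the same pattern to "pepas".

"pepas" has last vowel 'a'. The one such stem in the data (sepat → desepatus) adds de- … -us around the stem, so the same rule applies.
So pepas → depepasus.

depepasus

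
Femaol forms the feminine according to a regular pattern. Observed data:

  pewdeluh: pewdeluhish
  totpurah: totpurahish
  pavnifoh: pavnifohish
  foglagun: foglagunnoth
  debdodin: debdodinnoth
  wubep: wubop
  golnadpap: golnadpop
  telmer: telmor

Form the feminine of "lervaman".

pewdeluh and foglagun both have last vowel 'u' yet inflect differently (pewdeluhish, foglagunnoth), so the last vowel is not what conditions the rule; the final letter is.
"lervaman" ends in -n. The stems ending in -n (foglagun → foglagunnoth, debdodin → debdodinnoth) double the final consonant and add -oth.
The other patterns: stems ending in -h add -ish; stems ending in -p or -r change the last vowel to 'o'.
So lervaman → lervamannoth.

lervamannoth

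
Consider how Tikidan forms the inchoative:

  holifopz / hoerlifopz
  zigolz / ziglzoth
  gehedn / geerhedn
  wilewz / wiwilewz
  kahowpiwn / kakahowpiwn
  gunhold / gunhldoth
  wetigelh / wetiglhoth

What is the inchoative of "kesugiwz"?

zigolz and wilewz both end in -z yet inflect differently (ziglzoth, wiwilewz), so the final letter is not what conditions the rule; the second-to-last letter is.
"kesugiwz" has second-to-last letter 'w'. The stems whose second-to-last letter is 'w' (wilewz → wiwilewz, kahowpiwn → kakahowpiwn) repeat the first consonant+vowel as a prefix.
The other patterns: stems whose second-to-last letter is 'l' delete the last vowel and add -oth; stems whose second-to-last letter is 'd' or 'p' insert -er- after the first vowel.
So kesugiwz → kekesugiwz.

kekesugiwz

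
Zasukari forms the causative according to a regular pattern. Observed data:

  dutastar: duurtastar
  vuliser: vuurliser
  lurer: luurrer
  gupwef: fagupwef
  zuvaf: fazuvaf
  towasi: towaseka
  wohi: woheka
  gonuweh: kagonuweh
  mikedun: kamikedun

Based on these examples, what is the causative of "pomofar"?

pourmofar

vuliser and gupwef both have last vowel 'e' yet inflect differently (vuurliser, fagupwef), so the last vowel is not what conditions the rule; the final letter is.
"pomofar" ends in -r. The stems ending in -r (dutastar → duurtastar, vuliser → vuurliser, lurer → luurrer) insert -ur- after the first vowel.
So pomofar → pourmofar.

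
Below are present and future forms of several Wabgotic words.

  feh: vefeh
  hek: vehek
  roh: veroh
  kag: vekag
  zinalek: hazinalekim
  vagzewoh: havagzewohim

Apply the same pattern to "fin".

vefin

hek and zinalek both end in -k yet inflect differently (vehek, hazinalekim), so the final letter is not what conditions the rule; the number of vowels is.
"fin" has 1 vowel. The stems with 1 vowel (feh → vefeh, hek → vehek, roh → veroh) add the prefix ve-.
So fin → vefin.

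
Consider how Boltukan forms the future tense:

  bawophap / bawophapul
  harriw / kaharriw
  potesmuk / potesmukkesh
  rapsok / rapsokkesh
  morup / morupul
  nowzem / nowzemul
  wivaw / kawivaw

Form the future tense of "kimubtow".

potesmuk and morup both have last vowel 'u' yet inflect differently (potesmukkesh, morupul), so the last vowel is not what conditions the rule; the final letter is.
"kimubtow" ends in -w. The stems ending in -w (wivaw → kawivaw, harriw → kaharriw) add the prefix ka-.
The other patterns: stems ending in -k double the final consonant and add -esh; stems ending in -m or -p add -ul.
So kimubtow → kakimubtow.

kakimubtow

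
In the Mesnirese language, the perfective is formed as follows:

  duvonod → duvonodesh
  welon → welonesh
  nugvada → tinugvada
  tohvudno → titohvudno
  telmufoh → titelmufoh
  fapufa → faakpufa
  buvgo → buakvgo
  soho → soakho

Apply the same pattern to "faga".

faakga

"faga" begins with f-. The one such stem in the data (fapufa → faakpufa) inserts -ak- after the first vowel (as do buvgo, soho), so the same rule applies.
So faga → faakga.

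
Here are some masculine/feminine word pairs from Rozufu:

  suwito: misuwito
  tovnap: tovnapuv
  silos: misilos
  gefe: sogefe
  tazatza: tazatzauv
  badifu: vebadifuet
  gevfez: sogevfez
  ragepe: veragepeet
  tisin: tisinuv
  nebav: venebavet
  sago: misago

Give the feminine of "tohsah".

gefe and ragepe both end in -e yet inflect differently (sogefe, veragepeet), so the final letter is not what conditions the rule; the first letter is.
"tohsah" begins with t-. The stems beginning with t- (tovnap → tovnapuv, tazatza → tazatzauv, tisin → tisinuv) add -uv.
So tohsah → tohsahuv.

tohsahuv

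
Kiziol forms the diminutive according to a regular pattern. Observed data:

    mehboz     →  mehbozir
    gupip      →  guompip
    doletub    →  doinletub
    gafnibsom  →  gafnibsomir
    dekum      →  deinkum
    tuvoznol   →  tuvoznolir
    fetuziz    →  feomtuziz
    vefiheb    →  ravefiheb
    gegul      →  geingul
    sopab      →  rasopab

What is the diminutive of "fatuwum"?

faintuwum

gegul and tuvoznol both end in -l yet inflect differently (geingul, tuvoznolir), so the final letter is not what conditions the rule; the last vowel is.
"fatuwum" has last vowel 'u'. The stems whose last vowel is 'u' (gegul → geingul, dekum → deinkum, doletub → doinletub) insert -in- after the first vowel.
So fatuwum → faintuwum.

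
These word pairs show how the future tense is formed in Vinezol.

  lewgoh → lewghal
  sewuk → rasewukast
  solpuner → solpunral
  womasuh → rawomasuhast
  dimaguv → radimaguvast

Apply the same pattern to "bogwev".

bogwval

"bogwev" has last vowel 'e'. The one such stem in the data (solpuner → solpunral) deletes the last vowel and adds -al (as does lewgoh), so the same rule applies.
The other pattern: stems whose last vowel is 'u' add ra- … -ast around the stem.
So bogwev → bogwval.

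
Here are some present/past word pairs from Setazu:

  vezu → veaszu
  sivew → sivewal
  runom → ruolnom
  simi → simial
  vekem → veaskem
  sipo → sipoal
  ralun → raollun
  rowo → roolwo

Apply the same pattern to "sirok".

rowo and sipo both end in -o yet inflect differently (roolwo, sipoal), so the final letter is not what conditions the rule; the first letter is.
"sirok" begins with s-. The stems beginning with s- (sivew → sivewal, simi → simial, sipo → sipoal) add -al.
The other patterns: stems beginning with r- insert -ol- after the first vowel; stems beginning with v- insert -as- after the first vowel.
So sirok → sirokal.

sirokal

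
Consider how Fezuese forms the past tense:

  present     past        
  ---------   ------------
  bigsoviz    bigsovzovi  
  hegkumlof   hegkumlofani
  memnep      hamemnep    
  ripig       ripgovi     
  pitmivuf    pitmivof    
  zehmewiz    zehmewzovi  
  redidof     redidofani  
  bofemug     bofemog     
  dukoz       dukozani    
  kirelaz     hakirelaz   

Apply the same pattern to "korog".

korogani

"korog" has last vowel 'o'. The stems whose last vowel is 'o' (dukoz → dukozani, hegkumlof → hegkumlofani, redidof → redidofani) add -ani.
So korog → korogani.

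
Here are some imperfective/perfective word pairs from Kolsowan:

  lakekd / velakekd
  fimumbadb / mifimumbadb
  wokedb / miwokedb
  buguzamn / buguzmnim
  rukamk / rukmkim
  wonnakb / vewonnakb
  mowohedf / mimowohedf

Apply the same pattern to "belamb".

belmbim

fimumbadb and wonnakb both end in -b yet inflect differently (mifimumbadb, vewonnakb), so the final letter is not what conditions the rule; the second-to-last letter is.
"belamb" has second-to-last letter 'm'. The stems whose second-to-last letter is 'm' (buguzamn → buguzmnim, rukamk → rukmkim) delete the last vowel and add -im.
The other patterns: stems whose second-to-last letter is 'd' add the prefix mi-; stems whose second-to-last letter is 'k' add the prefix ve-.
So belamb → belmbim.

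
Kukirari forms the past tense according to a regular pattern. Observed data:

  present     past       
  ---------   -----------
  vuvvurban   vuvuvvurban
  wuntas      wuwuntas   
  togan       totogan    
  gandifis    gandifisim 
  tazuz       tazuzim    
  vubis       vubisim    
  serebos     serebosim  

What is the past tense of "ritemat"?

riritemat

wuntas and gandifis both end in -s yet inflect differently (wuwuntas, gandifisim), so the final letter is not what conditions the rule; the last vowel is.
"ritemat" has last vowel 'a'. The stems whose last vowel is 'a' (vuvvurban → vuvuvvurban, wuntas → wuwuntas, togan → totogan) repeat the first consonant+vowel as a prefix.
The other pattern: stems whose last vowel is 'i', 'o' or 'u' add -im.
So ritemat → riritemat.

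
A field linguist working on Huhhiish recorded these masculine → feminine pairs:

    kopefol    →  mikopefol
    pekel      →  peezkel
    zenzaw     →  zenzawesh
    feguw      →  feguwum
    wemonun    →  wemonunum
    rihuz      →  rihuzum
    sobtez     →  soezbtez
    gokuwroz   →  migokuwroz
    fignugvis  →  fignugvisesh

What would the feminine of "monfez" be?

"monfez" has last vowel 'e'. The stems whose last vowel is 'e' (sobtez → soezbtez, pekel → peezkel) insert -ez- after the first vowel.
The other patterns: stems whose last vowel is 'u' add -um; stems whose last vowel is 'o' add the prefix mi-; stems whose last vowel is 'a' or 'i' add -esh.
So monfez → moeznfez.

moeznfez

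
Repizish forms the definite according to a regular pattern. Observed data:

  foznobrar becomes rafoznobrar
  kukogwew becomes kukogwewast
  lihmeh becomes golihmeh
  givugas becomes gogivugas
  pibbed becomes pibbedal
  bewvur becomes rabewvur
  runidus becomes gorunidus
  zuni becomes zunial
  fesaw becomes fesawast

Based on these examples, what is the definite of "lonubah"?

"lonubah" ends in -h. The one such stem in the data (lihmeh → golihmeh) adds the prefix go-, so the same rule applies.
So lonubah → golonubah.

golonubah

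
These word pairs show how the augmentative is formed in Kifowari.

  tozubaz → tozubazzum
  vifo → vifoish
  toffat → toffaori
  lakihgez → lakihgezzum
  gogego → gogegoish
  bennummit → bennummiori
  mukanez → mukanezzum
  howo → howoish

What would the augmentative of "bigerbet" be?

"bigerbet" ends in -t. The stems ending in -t (toffat → toffaori, bennummit → bennummiori) drop the final letter and add -ori.
So bigerbet → bigerbeori.

bigerbeori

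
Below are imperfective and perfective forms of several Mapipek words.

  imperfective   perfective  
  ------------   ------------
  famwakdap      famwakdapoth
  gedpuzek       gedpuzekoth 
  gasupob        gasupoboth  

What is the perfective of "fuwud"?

fuwudoth

Every pair shown (famwakdap → famwakdapoth, gedpuzek → gedpuzekoth, gasupob → gasupoboth) follows the same rule: add -oth.
So fuwud → fuwudoth.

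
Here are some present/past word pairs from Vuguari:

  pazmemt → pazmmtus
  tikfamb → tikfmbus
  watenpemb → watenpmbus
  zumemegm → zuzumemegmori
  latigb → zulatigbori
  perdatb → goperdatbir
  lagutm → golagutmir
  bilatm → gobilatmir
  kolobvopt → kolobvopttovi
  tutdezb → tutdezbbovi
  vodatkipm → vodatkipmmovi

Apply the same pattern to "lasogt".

"lasogt" has second-to-last letter 'g'. The stems whose second-to-last letter is 'g' (zumemegm → zuzumemegmori, latigb → zulatigbori) add zu- … -ori around the stem.
So lasogt → zulasogtori.

zulasogtori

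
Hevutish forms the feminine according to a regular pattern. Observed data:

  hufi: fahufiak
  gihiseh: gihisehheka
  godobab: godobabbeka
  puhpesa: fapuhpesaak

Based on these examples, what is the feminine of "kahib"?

kahibbeka

godobab and puhpesa both have last vowel 'a' yet inflect differently (godobabbeka, fapuhpesaak), so the last vowel is not what conditions the rule; whether the stem ends in a vowel or a consonant is.
"kahib" ends in a consonant. The stems ending in a consonant (gihiseh → gihisehheka, godobab → godobabbeka) double the final consonant and add -eka.
So kahib → kahibbeka.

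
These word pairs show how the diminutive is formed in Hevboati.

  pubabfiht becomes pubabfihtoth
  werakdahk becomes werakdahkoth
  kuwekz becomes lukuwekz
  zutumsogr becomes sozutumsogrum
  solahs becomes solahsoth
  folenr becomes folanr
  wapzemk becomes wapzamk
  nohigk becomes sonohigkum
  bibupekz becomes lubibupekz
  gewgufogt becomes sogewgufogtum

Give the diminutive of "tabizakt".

werakdahk and nohigk both end in -k yet inflect differently (werakdahkoth, sonohigkum), so the final letter is not what conditions the rule; the second-to-last letter is.
"tabizakt" has second-to-last letter 'k'. The stems whose second-to-last letter is 'k' (bibupekz → lubibupekz, kuwekz → lukuwekz) add the prefix lu-.
The other patterns: stems whose second-to-last letter is 'h' add -oth; stems whose second-to-last letter is 'g' add so- … -um around the stem; stems whose second-to-last letter is 'm' or 'n' change the last vowel to 'a'.
So tabizakt → lutabizakt.

lutabizakt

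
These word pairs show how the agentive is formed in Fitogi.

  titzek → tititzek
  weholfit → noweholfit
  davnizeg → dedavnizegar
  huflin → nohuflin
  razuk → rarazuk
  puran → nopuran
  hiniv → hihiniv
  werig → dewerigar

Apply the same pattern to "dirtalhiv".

didirtalhiv

werig and hiniv both have last vowel 'i' yet inflect differently (dewerigar, hihiniv), so the last vowel is not what conditions the rule; the final letter is.
"dirtalhiv" ends in -v. The one such stem in the data (hiniv → hihiniv) repeats the first consonant+vowel as a prefix (as do razuk, titzek), so the same rule applies.
The other patterns: stems ending in -g add de- … -ar around the stem; stems ending in -n or -t add the prefix no-.
So dirtalhiv → didirtalhiv.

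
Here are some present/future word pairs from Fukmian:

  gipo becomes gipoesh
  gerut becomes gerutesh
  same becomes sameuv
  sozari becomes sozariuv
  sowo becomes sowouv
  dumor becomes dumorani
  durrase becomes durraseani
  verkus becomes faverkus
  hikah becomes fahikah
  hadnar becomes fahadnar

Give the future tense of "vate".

favate

gipo and sowo both end in -o yet inflect differently (gipoesh, sowouv), so the final letter is not what conditions the rule; the first letter is.
"vate" begins with v-. The one such stem in the data (verkus → faverkus) adds the prefix fa-, so the same rule applies.
The other patterns: stems beginning with g- add -esh; stems beginning with s- add -uv; stems beginning with d- add -ani.
So vate → favate.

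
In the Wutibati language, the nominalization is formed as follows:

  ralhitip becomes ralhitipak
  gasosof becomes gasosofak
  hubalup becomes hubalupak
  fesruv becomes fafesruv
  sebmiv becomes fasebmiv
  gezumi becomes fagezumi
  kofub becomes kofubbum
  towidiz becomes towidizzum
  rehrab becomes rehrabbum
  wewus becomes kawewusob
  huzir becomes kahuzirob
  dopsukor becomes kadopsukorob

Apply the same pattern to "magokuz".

magokuzzum

hubalup and fesruv both have last vowel 'u' yet inflect differently (hubalupak, fafesruv), so the last vowel is not what conditions the rule; the final letter is.
"magokuz" ends in -z. The one such stem in the data (towidiz → towidizzum) doubles the final consonant and adds -um (as do kofub, rehrab), so the same rule applies.
So magokuz → magokuzzum.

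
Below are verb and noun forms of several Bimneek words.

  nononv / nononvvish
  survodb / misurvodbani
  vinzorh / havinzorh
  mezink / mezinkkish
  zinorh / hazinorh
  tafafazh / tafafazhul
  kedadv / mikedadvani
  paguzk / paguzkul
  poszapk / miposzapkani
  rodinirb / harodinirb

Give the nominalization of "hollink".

vinzorh and tafafazh both end in -h yet inflect differently (havinzorh, tafafazhul), so the final letter is not what conditions the rule; the second-to-last letter is.
"hollink" has second-to-last letter 'n'. The stems whose second-to-last letter is 'n' (nononv → nononvvish, mezink → mezinkkish) double the final consonant and add -ish.
The other patterns: stems whose second-to-last letter is 'r' add the prefix ha-; stems whose second-to-last letter is 'z' add -ul; stems whose second-to-last letter is 'd' or 'p' add mi- … -ani around the stem.
So hollink → hollinkkish.

hollinkkish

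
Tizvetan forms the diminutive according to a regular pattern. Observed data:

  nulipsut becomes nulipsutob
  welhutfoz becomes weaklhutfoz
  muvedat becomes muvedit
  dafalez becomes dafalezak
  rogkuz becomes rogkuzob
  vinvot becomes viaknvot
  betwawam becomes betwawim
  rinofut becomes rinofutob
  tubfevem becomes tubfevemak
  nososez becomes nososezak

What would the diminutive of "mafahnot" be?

maakfahnot

vinvot and muvedat both end in -t yet inflect differently (viaknvot, muvedit), so the final letter is not what conditions the rule; the last vowel is.
"mafahnot" has last vowel 'o'. The stems whose last vowel is 'o' (welhutfoz → weaklhutfoz, vinvot → viaknvot) insert -ak- after the first vowel.
So mafahnot → maakfahnot.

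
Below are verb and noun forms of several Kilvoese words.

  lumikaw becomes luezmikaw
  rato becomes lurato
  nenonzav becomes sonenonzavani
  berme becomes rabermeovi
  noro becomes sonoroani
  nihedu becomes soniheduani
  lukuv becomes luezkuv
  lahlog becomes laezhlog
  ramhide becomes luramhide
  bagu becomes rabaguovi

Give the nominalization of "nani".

sonaniani

"nani" begins with n-. The stems beginning with n- (noro → sonoroani, nihedu → soniheduani, nenonzav → sonenonzavani) add so- … -ani around the stem.
So nani → sonaniani.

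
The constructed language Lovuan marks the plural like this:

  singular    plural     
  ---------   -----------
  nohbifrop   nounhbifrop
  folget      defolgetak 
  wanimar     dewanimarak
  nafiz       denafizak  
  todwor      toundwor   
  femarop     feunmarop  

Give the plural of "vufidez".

todwor and wanimar both end in -r yet inflect differently (toundwor, dewanimarak), so the final letter is not what conditions the rule; the last vowel is.
"vufidez" has last vowel 'e'. The one such stem in the data (folget → defolgetak) adds de- … -ak around the stem, so the same rule applies.
So vufidez → devufidezak.

devufidezak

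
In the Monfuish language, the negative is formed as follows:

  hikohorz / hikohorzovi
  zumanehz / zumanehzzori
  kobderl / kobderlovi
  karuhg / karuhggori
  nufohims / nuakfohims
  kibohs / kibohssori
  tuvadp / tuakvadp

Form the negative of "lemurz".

hikohorz and zumanehz both end in -z yet inflect differently (hikohorzovi, zumanehzzori), so the final letter is not what conditions the rule; the second-to-last letter is.
"lemurz" has second-to-last letter 'r'. The stems whose second-to-last letter is 'r' (hikohorz → hikohorzovi, kobderl → kobderlovi) add -ovi.
The other patterns: stems whose second-to-last letter is 'h' double the final consonant and add -ori; stems whose second-to-last letter is 'd' or 'm' insert -ak- after the first vowel.
So lemurz → lemurzovi.

lemurzovi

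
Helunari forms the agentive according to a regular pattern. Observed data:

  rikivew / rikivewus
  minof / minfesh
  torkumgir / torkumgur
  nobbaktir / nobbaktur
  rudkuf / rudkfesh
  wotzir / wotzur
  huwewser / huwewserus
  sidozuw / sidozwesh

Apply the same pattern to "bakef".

sidozuw and rikivew both end in -w yet inflect differently (sidozwesh, rikivewus), so the final letter is not what conditions the rule; the last vowel is.
"bakef" has last vowel 'e'. The stems whose last vowel is 'e' (rikivew → rikivewus, huwewser → huwewserus) add -us.
So bakef → bakefus.

bakefus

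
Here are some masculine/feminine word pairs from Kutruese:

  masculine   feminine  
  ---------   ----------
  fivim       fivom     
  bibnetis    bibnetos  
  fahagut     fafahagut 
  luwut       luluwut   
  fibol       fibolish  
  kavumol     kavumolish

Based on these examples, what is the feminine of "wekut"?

"wekut" ends in -t. The stems ending in -t (fahagut → fafahagut, luwut → luluwut) repeat the first consonant+vowel as a prefix.
So wekut → wewekut.

wewekut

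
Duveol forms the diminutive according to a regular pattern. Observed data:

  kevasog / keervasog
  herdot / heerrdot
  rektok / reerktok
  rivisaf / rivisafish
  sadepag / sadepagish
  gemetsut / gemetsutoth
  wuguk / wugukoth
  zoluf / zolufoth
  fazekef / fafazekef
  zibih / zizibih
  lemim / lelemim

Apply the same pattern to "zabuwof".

kevasog and sadepag both end in -g yet inflect differently (keervasog, sadepagish), so the final letter is not what conditions the rule; the last vowel is.
"zabuwof" has last vowel 'o'. The stems whose last vowel is 'o' (kevasog → keervasog, herdot → heerrdot, rektok → reerktok) insert -er- after the first vowel.
So zabuwof → zaerbuwof.

zaerbuwof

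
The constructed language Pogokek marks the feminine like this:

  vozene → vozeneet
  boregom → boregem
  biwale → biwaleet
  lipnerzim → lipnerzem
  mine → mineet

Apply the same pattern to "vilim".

vilem

biwale and boregom both begin with b- yet inflect differently (biwaleet, boregem), so the first letter is not what conditions the rule; the final letter is.
"vilim" ends in -m. The stems ending in -m (lipnerzim → lipnerzem, boregom → boregem) change the last vowel to 'e'.
The other pattern: stems ending in -e add -et.
So vilim → vilem.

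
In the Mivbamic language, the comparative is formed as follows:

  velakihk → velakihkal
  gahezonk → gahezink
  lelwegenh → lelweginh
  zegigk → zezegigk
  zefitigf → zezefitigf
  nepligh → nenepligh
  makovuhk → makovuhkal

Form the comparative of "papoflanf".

zegigk and makovuhk both end in -k yet inflect differently (zezegigk, makovuhkal), so the final letter is not what conditions the rule; the second-to-last letter is.
"papoflanf" has second-to-last letter 'n'. The stems whose second-to-last letter is 'n' (gahezonk → gahezink, lelwegenh → lelweginh) change the last vowel to 'i'.
So papoflanf → papoflinf.

papoflinf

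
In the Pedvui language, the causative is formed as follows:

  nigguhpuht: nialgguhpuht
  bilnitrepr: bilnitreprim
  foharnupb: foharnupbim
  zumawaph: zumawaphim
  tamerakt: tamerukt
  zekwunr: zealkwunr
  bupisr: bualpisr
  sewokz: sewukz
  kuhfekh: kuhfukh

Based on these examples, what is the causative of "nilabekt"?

kuhfekh and zumawaph both end in -h yet inflect differently (kuhfukh, zumawaphim), so the final letter is not what conditions the rule; the second-to-last letter is.
"nilabekt" has second-to-last letter 'k'. The stems whose second-to-last letter is 'k' (tamerakt → tamerukt, kuhfekh → kuhfukh, sewokz → sewukz) change the last vowel to 'u'.
The other patterns: stems whose second-to-last letter is 'p' add -im; stems whose second-to-last letter is 'h', 'n' or 's' insert -al- after the first vowel.
So nilabekt → nilabukt.

nilabukt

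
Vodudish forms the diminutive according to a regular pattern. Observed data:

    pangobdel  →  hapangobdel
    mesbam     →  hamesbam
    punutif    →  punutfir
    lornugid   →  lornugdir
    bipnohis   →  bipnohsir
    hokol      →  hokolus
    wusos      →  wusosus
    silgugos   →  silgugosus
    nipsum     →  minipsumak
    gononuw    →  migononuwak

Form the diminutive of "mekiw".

mekwir

pangobdel and hokol both end in -l yet inflect differently (hapangobdel, hokolus), so the final letter is not what conditions the rule; the last vowel is.
"mekiw" has last vowel 'i'. The stems whose last vowel is 'i' (punutif → punutfir, lornugid → lornugdir, bipnohis → bipnohsir) delete the last vowel and add -ir.
The other patterns: stems whose last vowel is 'a' or 'e' add the prefix ha-; stems whose last vowel is 'o' add -us; stems whose last vowel is 'u' add mi- … -ak around the stem.
So mekiw → mekwir.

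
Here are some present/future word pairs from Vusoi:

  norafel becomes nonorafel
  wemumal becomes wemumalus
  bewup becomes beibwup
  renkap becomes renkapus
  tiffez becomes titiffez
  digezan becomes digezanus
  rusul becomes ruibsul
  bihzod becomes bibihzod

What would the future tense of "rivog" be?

ririvog

rusul and wemumal both end in -l yet inflect differently (ruibsul, wemumalus), so the final letter is not what conditions the rule; the last vowel is.
"rivog" has last vowel 'o'. The one such stem in the data (bihzod → bibihzod) repeats the first consonant+vowel as a prefix (as do tiffez, norafel), so the same rule applies.
The other patterns: stems whose last vowel is 'u' insert -ib- after the first vowel; stems whose last vowel is 'a' add -us.
So rivog → ririvog.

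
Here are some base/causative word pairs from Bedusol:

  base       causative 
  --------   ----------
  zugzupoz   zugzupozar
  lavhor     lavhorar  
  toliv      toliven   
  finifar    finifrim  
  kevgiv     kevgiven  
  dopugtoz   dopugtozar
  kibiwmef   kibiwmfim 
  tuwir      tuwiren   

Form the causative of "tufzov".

tufzovar

tuwir and lavhor both end in -r yet inflect differently (tuwiren, lavhorar), so the final letter is not what conditions the rule; the last vowel is.
"tufzov" has last vowel 'o'. The stems whose last vowel is 'o' (lavhor → lavhorar, zugzupoz → zugzupozar, dopugtoz → dopugtozar) add -ar.
So tufzov → tufzovar.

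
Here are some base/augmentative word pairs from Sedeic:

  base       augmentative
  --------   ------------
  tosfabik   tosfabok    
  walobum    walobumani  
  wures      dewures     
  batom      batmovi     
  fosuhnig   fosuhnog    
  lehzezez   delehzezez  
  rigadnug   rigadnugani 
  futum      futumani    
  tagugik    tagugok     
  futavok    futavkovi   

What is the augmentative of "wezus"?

wezusani

rigadnug and fosuhnig both end in -g yet inflect differently (rigadnugani, fosuhnog), so the final letter is not what conditions the rule; the last vowel is.
"wezus" has last vowel 'u'. The stems whose last vowel is 'u' (walobum → walobumani, futum → futumani, rigadnug → rigadnugani) add -ani.
So wezus → wezusani.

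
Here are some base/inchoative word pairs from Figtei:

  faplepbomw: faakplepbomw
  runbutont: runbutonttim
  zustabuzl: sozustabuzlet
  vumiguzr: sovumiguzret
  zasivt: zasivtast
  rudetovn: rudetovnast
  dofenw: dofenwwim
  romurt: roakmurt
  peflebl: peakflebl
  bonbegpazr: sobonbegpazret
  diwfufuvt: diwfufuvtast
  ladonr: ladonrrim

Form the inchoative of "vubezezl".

sovubezezlet

ladonr and bonbegpazr both end in -r yet inflect differently (ladonrrim, sobonbegpazret), so the final letter is not what conditions the rule; the second-to-last letter is.
"vubezezl" has second-to-last letter 'z'. The stems whose second-to-last letter is 'z' (bonbegpazr → sobonbegpazret, zustabuzl → sozustabuzlet, vumiguzr → sovumiguzret) add so- … -et around the stem.
So vubezezl → sovubezezlet.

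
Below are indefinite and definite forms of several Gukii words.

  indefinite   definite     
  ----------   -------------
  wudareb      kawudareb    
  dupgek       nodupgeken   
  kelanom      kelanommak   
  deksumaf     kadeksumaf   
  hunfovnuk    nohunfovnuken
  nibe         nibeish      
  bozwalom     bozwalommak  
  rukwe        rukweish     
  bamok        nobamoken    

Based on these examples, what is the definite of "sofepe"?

kelanom and bamok both have last vowel 'o' yet inflect differently (kelanommak, nobamoken), so the last vowel is not what conditions the rule; the final letter is.
"sofepe" ends in -e. The stems ending in -e (rukwe → rukweish, nibe → nibeish) add -ish.
So sofepe → sofepeish.

sofepeish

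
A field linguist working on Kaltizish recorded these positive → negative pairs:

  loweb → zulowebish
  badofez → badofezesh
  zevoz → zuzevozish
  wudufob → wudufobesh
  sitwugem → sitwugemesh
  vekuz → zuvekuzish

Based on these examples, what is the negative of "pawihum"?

badofez and zevoz both end in -z yet inflect differently (badofezesh, zuzevozish), so the final letter is not what conditions the rule; the number of vowels is.
"pawihum" has 3 vowels. The stems with 3 vowels (badofez → badofezesh, sitwugem → sitwugemesh, wudufob → wudufobesh) add -esh.
So pawihum → pawihumesh.

pawihumesh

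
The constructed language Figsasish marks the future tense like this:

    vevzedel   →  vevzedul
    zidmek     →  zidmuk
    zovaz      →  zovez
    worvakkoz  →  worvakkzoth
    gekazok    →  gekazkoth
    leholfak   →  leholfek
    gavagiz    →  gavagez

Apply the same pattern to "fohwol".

fohwloth

"fohwol" has last vowel 'o'. The stems whose last vowel is 'o' (gekazok → gekazkoth, worvakkoz → worvakkzoth) delete the last vowel and add -oth.
The other patterns: stems whose last vowel is 'e' change the last vowel to 'u'; stems whose last vowel is 'a' or 'i' change the last vowel to 'e'.
So fohwol → fohwloth.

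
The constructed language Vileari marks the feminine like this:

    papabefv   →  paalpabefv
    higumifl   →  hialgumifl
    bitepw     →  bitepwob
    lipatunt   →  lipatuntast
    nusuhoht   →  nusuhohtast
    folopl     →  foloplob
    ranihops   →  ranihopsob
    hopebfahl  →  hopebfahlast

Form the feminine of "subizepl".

higumifl and folopl both end in -l yet inflect differently (hialgumifl, foloplob), so the final letter is not what conditions the rule; the second-to-last letter is.
"subizepl" has second-to-last letter 'p'. The stems whose second-to-last letter is 'p' (ranihops → ranihopsob, folopl → foloplob, bitepw → bitepwob) add -ob.
So subizepl → subizeplob.

subizeplob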